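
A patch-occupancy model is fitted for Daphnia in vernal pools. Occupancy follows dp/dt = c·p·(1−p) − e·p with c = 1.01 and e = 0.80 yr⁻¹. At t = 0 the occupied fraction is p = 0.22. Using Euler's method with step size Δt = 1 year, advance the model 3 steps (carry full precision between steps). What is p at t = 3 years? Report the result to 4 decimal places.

Update rule: p ← p + [c·p·(1−p) − e·p]·Δt with Δt = 1.
  1  |  dp/dt·Δt = -0.002684  |  p_1 = 0.217316
  2  |  dp/dt·Δt = -0.002062  |  p_2 = 0.215254
  3  |  dp/dt·Δt = -0.001594  |  p_3 = 0.213660

0.2137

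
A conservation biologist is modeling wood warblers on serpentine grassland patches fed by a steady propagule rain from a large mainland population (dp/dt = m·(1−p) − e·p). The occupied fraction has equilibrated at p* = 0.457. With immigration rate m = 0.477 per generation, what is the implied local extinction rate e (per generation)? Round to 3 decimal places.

At equilibrium m(1−p*) = e·p*, so e = m(1−p*)/p*.
e = 0.477 × 0.5430 / 0.457 = 0.5668.

0.567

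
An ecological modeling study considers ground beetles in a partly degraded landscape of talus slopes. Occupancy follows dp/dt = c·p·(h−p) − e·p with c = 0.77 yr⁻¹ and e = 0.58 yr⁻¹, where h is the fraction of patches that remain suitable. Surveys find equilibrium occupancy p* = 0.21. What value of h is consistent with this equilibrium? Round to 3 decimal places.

0.963

At equilibrium c(h−p*) = e, so h = p* + e/c.
h = 0.21 + 0.58/0.77 = 0.21 + 0.7532 = 0.9632.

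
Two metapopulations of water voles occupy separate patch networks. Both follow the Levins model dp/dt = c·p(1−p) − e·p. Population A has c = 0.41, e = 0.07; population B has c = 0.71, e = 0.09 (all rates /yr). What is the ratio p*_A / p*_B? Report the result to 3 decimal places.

0.950

A: p*_A = 1 − 0.07/0.41 = 0.8293.
B: p*_B = 1 − 0.09/0.71 = 0.8732.
p*_A / p*_B = 0.8293/0.8732 = 0.9496.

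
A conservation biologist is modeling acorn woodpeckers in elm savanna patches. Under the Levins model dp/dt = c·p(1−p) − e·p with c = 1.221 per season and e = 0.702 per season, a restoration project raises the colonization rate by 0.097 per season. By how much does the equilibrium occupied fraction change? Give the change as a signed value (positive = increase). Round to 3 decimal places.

0.042

Before: p* = 1 − 0.702/1.221 = 0.4251.
After the change, c = 1.318, e = 0.702, so p* = 1 − 0.702/1.318 = 0.4674.
Δp* = 0.4674 − 0.4251 = +0.0423.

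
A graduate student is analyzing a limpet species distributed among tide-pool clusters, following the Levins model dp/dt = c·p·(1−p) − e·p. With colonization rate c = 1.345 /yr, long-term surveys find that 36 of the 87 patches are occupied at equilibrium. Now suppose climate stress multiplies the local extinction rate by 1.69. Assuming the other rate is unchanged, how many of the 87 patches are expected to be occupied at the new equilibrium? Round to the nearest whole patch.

Observed p* = 36/87 = 0.41379.
Balance c(1−p*) = e gives e = 1.345×(1 − 0.41379) = 0.78845.
New p* = 1 − e/c = 1 − 1.33248/1.34500 = 0.00931.
Expected occupied = 87 × 0.00931 = 0.81 ≈ 1.

1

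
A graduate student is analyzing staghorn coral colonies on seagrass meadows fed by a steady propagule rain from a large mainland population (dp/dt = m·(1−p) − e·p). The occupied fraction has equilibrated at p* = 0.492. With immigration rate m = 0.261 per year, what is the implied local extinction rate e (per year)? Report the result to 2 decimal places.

At equilibrium m(1−p*) = e·p*, so e = m(1−p*)/p*.
e = 0.261 × 0.5080 / 0.492 = 0.2695.

0.27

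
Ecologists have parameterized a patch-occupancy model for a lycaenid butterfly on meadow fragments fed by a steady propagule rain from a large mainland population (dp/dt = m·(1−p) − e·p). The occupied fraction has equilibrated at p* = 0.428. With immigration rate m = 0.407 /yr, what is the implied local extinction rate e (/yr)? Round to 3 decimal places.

At equilibrium m(1−p*) = e·p*, so e = m(1−p*)/p*.
e = 0.407 × 0.5720 / 0.428 = 0.5439.

0.544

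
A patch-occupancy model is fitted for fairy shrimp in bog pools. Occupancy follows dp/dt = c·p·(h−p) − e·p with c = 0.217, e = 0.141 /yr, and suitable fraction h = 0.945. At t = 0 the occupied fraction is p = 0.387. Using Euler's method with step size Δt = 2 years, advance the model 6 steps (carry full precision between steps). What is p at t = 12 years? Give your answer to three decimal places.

Update rule: p ← p + [c·p·(h−p) − e·p]·Δt with Δt = 2.
step 1: Δp = -0.01541, p = 0.37159
step 2: Δp = -0.01231, p = 0.35927
step 3: Δp = -0.00999, p = 0.34929
step 4: Δp = -0.00819, p = 0.34109
step 5: Δp = -0.00679, p = 0.33430
step 6: Δp = -0.00567, p = 0.32863

0.329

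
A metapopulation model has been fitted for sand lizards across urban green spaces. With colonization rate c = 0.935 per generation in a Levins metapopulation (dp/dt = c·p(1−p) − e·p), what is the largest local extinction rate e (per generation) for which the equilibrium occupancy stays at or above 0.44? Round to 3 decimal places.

1 − e/c ≥ 0.44 ⇒ e ≤ c(1 − 0.44) = 0.935 × 0.5600.
e_max = 0.5236.

0.524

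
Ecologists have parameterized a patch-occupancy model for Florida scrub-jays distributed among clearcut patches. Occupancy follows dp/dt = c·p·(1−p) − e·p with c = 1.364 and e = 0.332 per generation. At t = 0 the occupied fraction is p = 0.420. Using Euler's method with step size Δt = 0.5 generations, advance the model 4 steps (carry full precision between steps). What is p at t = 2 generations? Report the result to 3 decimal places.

Update rule: p ← p + [c·p·(1−p) − e·p]·Δt with Δt = 0.5.
  1  |  dp/dt·Δt = +0.096415  |  p_1 = 0.516415
  2  |  dp/dt·Δt = +0.084591  |  p_2 = 0.601007
  3  |  dp/dt·Δt = +0.063775  |  p_3 = 0.664781
  4  |  dp/dt·Δt = +0.041628  |  p_4 = 0.706409

0.706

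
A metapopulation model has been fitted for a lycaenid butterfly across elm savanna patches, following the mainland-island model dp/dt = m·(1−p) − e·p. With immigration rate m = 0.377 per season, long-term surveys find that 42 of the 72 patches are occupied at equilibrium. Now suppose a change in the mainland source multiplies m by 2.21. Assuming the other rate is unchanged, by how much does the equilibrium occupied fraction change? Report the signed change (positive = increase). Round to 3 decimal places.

0.172

Observed p* = 42/72 = 0.58333.
Balance m(1−p*) = e·p* gives e = m(1−p*)/p* = 0.377×0.41667/0.58333 = 0.26929.
New p* = m/(m+e) = 0.83317/(0.83317+0.26929) = 0.75574.
Δp* = 0.75574 − 0.58333 = +0.17241.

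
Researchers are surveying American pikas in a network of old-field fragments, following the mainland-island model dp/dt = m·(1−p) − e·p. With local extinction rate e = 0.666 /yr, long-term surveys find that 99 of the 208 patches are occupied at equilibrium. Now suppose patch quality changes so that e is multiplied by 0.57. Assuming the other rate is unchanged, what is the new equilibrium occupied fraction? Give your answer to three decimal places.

Observed p* = 99/208 = 0.47596.
Balance m(1−p*) = e·p* gives m = e·p*/(1−p*) = 0.666×0.47596/0.52404 = 0.60490.
New p* = m/(m+e) = 0.60490/(0.60490+0.37962) = 0.61441.

0.614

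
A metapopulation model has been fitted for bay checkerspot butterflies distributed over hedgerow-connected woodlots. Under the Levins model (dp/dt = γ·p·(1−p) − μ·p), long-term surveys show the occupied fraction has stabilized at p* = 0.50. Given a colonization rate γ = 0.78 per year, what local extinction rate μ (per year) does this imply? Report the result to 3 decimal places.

At equilibrium γ(1−p*) = μ.
μ = 0.78 × (1 − 0.50) = 0.78 × 0.5000 = 0.3900.

0.390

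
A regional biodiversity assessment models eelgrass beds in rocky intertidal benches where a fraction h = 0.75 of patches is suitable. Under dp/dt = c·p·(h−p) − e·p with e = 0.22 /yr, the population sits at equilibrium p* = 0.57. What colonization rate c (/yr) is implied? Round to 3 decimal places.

1.222

At equilibrium c(h−p*) = e, so c = e/(h−p*).
c = 0.22/(0.75 − 0.57) = 0.22/0.1800 = 1.2222.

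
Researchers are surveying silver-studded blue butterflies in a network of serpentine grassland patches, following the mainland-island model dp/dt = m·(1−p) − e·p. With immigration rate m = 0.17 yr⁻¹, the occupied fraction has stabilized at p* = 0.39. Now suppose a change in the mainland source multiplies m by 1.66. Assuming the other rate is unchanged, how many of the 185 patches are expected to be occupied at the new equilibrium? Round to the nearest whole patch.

95

Balance m(1−p*) = e·p* gives e = m(1−p*)/p* = 0.17×0.61000/0.39000 = 0.26590.
New p* = m/(m+e) = 0.28220/(0.28220+0.26590) = 0.51487.
Expected occupied = 185 × 0.51487 = 95.25 ≈ 95.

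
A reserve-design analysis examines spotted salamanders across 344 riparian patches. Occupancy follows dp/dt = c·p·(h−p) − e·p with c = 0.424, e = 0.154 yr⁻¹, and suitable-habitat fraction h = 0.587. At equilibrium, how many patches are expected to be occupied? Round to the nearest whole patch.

77

p* = h − e/c = 0.587 − 0.3632 = 0.2238.
Expected occupied patches = N × p* = 344 × 0.2238 = 76.98 ≈ 77.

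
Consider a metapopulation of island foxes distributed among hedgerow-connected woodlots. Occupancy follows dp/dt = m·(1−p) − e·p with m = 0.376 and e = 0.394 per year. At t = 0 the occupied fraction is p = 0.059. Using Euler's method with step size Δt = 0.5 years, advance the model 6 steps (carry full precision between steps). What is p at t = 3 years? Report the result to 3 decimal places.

Update rule: p ← p + [m·(1−p) − e·p]·Δt with Δt = 0.5.
p: 0.05900 → 0.22429  (Δp = +0.16529)
p: 0.22429 → 0.32594  (Δp = +0.10165)
p: 0.32594 → 0.38845  (Δp = +0.06251)
p: 0.38845 → 0.42690  (Δp = +0.03845)
p: 0.42690 → 0.45054  (Δp = +0.02364)
p: 0.45054 → 0.46508  (Δp = +0.01454)

0.465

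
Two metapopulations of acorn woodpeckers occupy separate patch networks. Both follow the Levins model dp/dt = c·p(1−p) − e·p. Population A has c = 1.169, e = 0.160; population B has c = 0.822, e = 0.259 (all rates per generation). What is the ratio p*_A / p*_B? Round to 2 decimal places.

1.26

A: p*_A = 1 − 0.160/1.169 = 0.8631.
B: p*_B = 1 − 0.259/0.822 = 0.6849.
p*_A / p*_B = 0.8631/0.6849 = 1.2602.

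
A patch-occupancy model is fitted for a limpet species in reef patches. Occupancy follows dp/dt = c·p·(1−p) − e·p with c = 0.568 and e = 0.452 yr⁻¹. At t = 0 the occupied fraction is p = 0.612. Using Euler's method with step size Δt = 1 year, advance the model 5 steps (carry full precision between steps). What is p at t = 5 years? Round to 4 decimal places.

Update rule: p ← p + [c·p·(1−p) − e·p]·Δt with Δt = 1.
p: 0.61200 → 0.47025  (Δp = -0.14175)
p: 0.47025 → 0.39919  (Δp = -0.07106)
p: 0.39919 → 0.35499  (Δp = -0.04421)
p: 0.35499 → 0.32459  (Δp = -0.03040)
p: 0.32459 → 0.30240  (Δp = -0.02219)

0.3024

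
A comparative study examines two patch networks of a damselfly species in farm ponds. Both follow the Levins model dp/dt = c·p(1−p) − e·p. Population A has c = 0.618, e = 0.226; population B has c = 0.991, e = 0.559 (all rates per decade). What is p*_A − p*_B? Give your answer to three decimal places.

A: p*_A = 1 − 0.226/0.618 = 0.6343.
B: p*_B = 1 − 0.559/0.991 = 0.4359.
p*_A − p*_B = 0.6343 − 0.4359 = 0.1984.

0.198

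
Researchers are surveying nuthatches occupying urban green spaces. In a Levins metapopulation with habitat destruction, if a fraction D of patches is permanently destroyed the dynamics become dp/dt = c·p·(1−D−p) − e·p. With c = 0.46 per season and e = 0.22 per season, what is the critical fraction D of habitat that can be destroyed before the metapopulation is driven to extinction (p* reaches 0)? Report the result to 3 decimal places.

The nontrivial equilibrium is p* = (1−D) − e/c; extinction occurs when this hits zero.
So D_crit = 1 − e/c = 1 − 0.22/0.46 = 1 − 0.4783 = 0.5217.
This equals the undisturbed p*, a classic result of Lande's extension.

0.522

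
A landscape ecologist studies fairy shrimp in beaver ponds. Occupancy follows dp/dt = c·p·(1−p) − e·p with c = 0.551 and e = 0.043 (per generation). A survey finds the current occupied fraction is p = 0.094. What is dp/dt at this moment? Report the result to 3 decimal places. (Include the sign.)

Colonization term: c·p·(1−p) = 0.551×0.094×0.9060 = 0.04693.
Extinction term: e·p = 0.00404.
dp/dt = 0.04693 − 0.00404 = 0.04288.

0.043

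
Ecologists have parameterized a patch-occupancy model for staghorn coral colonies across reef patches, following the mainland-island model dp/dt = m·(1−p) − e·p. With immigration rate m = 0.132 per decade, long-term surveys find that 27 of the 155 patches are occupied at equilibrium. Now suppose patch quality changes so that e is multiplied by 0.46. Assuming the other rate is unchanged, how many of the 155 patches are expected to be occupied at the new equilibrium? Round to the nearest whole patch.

49

Observed p* = 27/155 = 0.17419.
Balance m(1−p*) = e·p* gives e = m(1−p*)/p* = 0.132×0.82581/0.17419 = 0.62579.
New p* = m/(m+e) = 0.13200/(0.13200+0.28786) = 0.31439.
Expected occupied = 155 × 0.31439 = 48.73 ≈ 49.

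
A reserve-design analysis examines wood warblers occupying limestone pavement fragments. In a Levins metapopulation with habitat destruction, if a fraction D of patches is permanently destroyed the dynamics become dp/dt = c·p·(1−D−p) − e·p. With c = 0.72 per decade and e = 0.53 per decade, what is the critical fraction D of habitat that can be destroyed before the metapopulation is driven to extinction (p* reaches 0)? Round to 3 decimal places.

The nontrivial equilibrium is p* = (1−D) − e/c; extinction occurs when this hits zero.
So D_crit = 1 − e/c = 1 − 0.53/0.72 = 1 − 0.7361 = 0.2639.
Note this equals the original equilibrium occupancy — the Levins extinction-debt result.

0.264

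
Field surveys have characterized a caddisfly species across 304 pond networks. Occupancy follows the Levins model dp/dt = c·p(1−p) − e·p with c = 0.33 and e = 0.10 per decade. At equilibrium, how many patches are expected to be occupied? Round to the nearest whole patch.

212

p* = 1 − e/c = 1 − 0.10/0.33 = 0.6970.
Expected occupied patches = N × p* = 304 × 0.6970 = 211.88 ≈ 212.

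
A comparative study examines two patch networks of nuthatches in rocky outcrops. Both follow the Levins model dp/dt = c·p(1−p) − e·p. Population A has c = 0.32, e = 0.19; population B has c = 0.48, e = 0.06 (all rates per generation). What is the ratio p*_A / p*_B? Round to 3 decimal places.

0.464

A: p*_A = 1 − 0.19/0.32 = 0.4062.
B: p*_B = 1 − 0.06/0.48 = 0.8750.
p*_A / p*_B = 0.4062/0.8750 = 0.4643.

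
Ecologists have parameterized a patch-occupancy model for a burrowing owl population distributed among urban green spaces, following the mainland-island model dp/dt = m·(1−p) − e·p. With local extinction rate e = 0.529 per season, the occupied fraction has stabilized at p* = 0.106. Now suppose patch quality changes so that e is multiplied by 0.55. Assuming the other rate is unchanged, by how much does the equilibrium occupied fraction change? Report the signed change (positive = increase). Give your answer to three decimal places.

Balance m(1−p*) = e·p* gives m = e·p*/(1−p*) = 0.529×0.10600/0.89400 = 0.06272.
New p* = m/(m+e) = 0.06272/(0.06272+0.29095) = 0.17734.
Δp* = 0.17734 − 0.10600 = +0.07134.

0.071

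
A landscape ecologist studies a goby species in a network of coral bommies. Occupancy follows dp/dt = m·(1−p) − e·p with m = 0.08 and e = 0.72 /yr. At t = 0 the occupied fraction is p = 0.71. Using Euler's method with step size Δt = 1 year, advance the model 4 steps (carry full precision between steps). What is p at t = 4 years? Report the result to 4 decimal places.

0.1010

Update rule: p ← p + [m·(1−p) − e·p]·Δt with Δt = 1.
t = 1: p = 0.71000 + (-0.48800) = 0.22200
t = 2: p = 0.22200 + (-0.09760) = 0.12440
t = 3: p = 0.12440 + (-0.01952) = 0.10488
t = 4: p = 0.10488 + (-0.00390) = 0.10098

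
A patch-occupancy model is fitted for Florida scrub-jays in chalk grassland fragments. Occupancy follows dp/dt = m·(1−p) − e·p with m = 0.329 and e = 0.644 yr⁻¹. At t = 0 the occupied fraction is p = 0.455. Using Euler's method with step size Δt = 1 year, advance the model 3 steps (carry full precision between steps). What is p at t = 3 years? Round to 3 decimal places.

0.338

Update rule: p ← p + [m·(1−p) − e·p]·Δt with Δt = 1.
t = 1: p = 0.45500 + (-0.11372) = 0.34129
t = 2: p = 0.34129 + (-0.00307) = 0.33821
t = 3: p = 0.33821 + (-0.00008) = 0.33813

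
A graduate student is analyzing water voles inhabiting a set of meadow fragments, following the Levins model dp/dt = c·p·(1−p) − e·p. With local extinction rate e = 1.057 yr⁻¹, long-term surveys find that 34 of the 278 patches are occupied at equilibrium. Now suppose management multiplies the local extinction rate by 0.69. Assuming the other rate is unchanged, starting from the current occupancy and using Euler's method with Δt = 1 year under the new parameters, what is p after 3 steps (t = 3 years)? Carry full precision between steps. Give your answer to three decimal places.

0.254

Observed p* = 34/278 = 0.12230.
Balance c(1−p*) = e gives c = e/(1 − 0.12230) = 1.057/0.87770 = 1.20429.
Starting from p₀ = 0.12230; update p ← p + (dp/dt)·Δt with the new parameters.
t = 1: p = 0.12230 + (+0.04007) = 0.16238
t = 2: p = 0.16238 + (+0.04537) = 0.20775
t = 3: p = 0.20775 + (+0.04670) = 0.25444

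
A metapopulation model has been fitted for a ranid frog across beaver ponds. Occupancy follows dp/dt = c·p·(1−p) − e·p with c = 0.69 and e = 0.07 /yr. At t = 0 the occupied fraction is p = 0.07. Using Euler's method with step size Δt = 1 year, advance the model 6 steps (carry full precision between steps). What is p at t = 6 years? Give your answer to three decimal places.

0.641

Update rule: p ← p + [c·p·(1−p) − e·p]·Δt with Δt = 1.
t = 1: p = 0.07000 + (+0.04002) = 0.11002
t = 2: p = 0.11002 + (+0.05986) = 0.16988
t = 3: p = 0.16988 + (+0.08541) = 0.25529
t = 4: p = 0.25529 + (+0.11331) = 0.36860
t = 5: p = 0.36860 + (+0.13478) = 0.50339
t = 6: p = 0.50339 + (+0.13726) = 0.64064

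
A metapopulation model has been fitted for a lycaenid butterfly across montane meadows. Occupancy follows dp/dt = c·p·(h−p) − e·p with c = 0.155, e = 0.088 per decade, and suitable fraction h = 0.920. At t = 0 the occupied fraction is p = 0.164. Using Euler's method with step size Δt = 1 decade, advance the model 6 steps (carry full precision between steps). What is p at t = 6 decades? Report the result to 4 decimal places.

Update rule: p ← p + [c·p·(h−p) − e·p]·Δt with Δt = 1.
  1  |  dp/dt·Δt = +0.004786  |  p_1 = 0.168786
  2  |  dp/dt·Δt = +0.004800  |  p_2 = 0.173585
  3  |  dp/dt·Δt = +0.004807  |  p_3 = 0.178393
  4  |  dp/dt·Δt = +0.004808  |  p_4 = 0.183200
  5  |  dp/dt·Δt = +0.004801  |  p_5 = 0.188001
  6  |  dp/dt·Δt = +0.004786  |  p_6 = 0.192787

0.1928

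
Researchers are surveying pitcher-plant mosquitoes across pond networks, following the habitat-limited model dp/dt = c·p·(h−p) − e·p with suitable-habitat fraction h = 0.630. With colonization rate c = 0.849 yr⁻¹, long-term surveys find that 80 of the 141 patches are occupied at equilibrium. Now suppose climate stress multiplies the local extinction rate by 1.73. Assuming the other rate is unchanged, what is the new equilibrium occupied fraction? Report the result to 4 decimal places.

0.5217

Observed p* = 80/141 = 0.56738.
Balance c(h−p*) = e gives e = 0.849×(0.63 − 0.56738) = 0.05316.
New p* = 0.63 − e/c = 0.63 − 0.09197/0.84900 = 0.52167.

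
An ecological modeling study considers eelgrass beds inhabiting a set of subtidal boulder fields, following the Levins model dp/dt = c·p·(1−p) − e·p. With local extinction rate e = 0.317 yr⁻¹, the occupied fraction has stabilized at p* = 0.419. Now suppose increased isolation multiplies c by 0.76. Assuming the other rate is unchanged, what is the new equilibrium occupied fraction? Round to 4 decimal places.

0.2355

Balance c(1−p*) = e gives c = e/(1 − 0.41900) = 0.317/0.58100 = 0.54561.
New p* = 1 − e/c = 1 − 0.31700/0.41466 = 0.23552.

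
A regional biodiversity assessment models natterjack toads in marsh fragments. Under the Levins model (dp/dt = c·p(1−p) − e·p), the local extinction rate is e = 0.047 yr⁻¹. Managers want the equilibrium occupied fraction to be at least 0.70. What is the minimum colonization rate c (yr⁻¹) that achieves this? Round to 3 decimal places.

p* = 1 − e/c ≥ 0.70 requires e/c ≤ 0.3000, i.e. c ≥ e/0.3000.
c_min = 0.047/0.3000 = 0.1567.

0.157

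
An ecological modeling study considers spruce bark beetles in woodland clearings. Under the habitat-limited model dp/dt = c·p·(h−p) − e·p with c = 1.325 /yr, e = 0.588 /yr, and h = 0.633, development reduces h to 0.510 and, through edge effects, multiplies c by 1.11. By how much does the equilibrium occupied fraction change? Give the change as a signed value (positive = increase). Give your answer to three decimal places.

Before: p* = h − e/c = 0.633 − 0.588/1.325 = 0.633 − 0.4438 = 0.1892.
After: c = 1.47075, e = 0.588, h = 0.510; p* = 0.510 − 0.588/1.47075 = 0.1102.
Δp* = 0.1102 − 0.1892 = -0.0790.

-0.079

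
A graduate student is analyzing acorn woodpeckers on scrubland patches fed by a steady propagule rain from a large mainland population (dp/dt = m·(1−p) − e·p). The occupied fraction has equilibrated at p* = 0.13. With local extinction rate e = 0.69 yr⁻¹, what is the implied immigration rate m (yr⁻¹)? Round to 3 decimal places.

0.103

At equilibrium m(1−p*) = e·p*, so m = e·p*/(1−p*).
m = 0.69 × 0.13 / 0.8700 = 0.0897/0.8700 = 0.1031.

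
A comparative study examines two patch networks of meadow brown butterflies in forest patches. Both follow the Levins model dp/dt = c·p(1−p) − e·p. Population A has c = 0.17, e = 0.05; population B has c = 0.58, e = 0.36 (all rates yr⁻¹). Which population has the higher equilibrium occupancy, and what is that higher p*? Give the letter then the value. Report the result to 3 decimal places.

A, 0.706

A: p*_A = 1 − 0.05/0.17 = 0.7059.
B: p*_B = 1 − 0.36/0.58 = 0.3793.
A is higher at 0.7059.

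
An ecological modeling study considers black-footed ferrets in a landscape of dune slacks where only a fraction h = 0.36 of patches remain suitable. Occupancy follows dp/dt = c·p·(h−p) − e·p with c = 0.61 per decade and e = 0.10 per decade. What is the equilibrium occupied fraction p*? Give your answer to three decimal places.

0.196

Setting dp/dt = 0 and dividing by p* gives c·(h−p*) = e.
So p* = h − e/c = 0.36 − 0.10/0.61 = 0.36 − 0.1639 = 0.1961.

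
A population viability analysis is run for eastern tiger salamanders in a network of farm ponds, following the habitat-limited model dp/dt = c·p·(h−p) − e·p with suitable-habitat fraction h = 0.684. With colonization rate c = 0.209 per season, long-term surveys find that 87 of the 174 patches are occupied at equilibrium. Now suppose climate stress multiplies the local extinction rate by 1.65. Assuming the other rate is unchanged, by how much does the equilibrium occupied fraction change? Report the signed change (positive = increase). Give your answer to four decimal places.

-0.1196

Observed p* = 87/174 = 0.50000.
Balance c(h−p*) = e gives e = 0.209×(0.684 − 0.50000) = 0.03846.
New p* = 0.684 − e/c = 0.684 − 0.06346/0.20900 = 0.38036.
Δp* = 0.38036 − 0.50000 = -0.11964.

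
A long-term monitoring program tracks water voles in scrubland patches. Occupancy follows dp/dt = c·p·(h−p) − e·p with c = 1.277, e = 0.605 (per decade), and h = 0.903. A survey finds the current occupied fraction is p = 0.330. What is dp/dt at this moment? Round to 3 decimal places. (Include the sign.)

Colonization term: c·p·(h−p) = 1.277×0.330×0.5730 = 0.24147.
Extinction term: e·p = 0.19965.
dp/dt = 0.24147 − 0.19965 = 0.04182.

0.042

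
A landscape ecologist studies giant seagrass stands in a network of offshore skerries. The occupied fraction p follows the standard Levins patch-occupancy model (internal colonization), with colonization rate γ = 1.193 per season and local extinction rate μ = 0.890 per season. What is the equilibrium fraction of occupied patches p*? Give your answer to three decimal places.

At equilibrium, colonization balances extinction: γ·p*·(1−p*) = μ·p*.
So p* = 1 − μ/γ = 1 − 0.890/1.193 = 1 − 0.7460 = 0.2540.

0.254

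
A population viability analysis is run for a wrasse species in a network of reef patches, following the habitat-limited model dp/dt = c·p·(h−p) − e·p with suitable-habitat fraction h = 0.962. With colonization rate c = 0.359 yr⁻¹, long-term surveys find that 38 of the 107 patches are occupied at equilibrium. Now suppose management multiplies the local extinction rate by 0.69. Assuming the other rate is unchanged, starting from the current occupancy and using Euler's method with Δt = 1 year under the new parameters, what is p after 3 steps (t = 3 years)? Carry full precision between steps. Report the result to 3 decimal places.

Observed p* = 38/107 = 0.35514.
Balance c(h−p*) = e gives e = 0.359×(0.962 − 0.35514) = 0.21786.
Starting from p₀ = 0.35514; update p ← p + (dp/dt)·Δt with the new parameters.
  1  |  dp/dt·Δt = +0.023985  |  p_1 = 0.379125
  2  |  dp/dt·Δt = +0.022341  |  p_2 = 0.401466
  3  |  dp/dt·Δt = +0.020437  |  p_3 = 0.421903

0.422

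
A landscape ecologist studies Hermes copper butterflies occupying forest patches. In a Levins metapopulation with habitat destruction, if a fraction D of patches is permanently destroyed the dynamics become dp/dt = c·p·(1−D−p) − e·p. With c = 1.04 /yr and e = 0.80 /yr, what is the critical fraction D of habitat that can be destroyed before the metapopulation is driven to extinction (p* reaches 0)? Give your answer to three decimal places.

The nontrivial equilibrium is p* = (1−D) − e/c; extinction occurs when this hits zero.
So D_crit = 1 − e/c = 1 − 0.80/1.04 = 1 − 0.7692 = 0.2308.
Note this equals the original equilibrium occupancy — the Levins extinction-debt result.

0.231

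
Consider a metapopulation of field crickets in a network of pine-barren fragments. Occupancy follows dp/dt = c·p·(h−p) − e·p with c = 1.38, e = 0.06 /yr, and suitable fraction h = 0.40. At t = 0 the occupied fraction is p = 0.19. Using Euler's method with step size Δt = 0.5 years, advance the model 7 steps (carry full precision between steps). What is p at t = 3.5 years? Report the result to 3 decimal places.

Update rule: p ← p + [c·p·(h−p) − e·p]·Δt with Δt = 0.5.
t = 0.5: p = 0.19000 + (+0.02183) = 0.21183
t = 1: p = 0.21183 + (+0.02115) = 0.23298
t = 1.5: p = 0.23298 + (+0.01986) = 0.25284
t = 2: p = 0.25284 + (+0.01809) = 0.27093
t = 2.5: p = 0.27093 + (+0.01600) = 0.28693
t = 3: p = 0.28693 + (+0.01378) = 0.30071
t = 3.5: p = 0.30071 + (+0.01158) = 0.31229

0.312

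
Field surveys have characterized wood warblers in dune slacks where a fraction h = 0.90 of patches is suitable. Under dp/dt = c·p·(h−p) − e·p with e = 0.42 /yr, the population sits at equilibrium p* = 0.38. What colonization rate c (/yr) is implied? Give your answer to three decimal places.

0.808

At equilibrium c(h−p*) = e, so c = e/(h−p*).
c = 0.42/(0.90 − 0.38) = 0.42/0.5200 = 0.8077.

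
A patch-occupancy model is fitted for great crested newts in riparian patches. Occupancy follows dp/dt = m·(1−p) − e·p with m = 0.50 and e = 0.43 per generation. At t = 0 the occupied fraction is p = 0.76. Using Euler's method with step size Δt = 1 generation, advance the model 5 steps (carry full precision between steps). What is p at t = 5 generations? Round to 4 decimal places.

0.5376

Update rule: p ← p + [m·(1−p) − e·p]·Δt with Δt = 1.
p: 0.76000 → 0.55320  (Δp = -0.20680)
p: 0.55320 → 0.53872  (Δp = -0.01448)
p: 0.53872 → 0.53771  (Δp = -0.00101)
p: 0.53771 → 0.53764  (Δp = -0.00007)
p: 0.53764 → 0.53763  (Δp = -0.00000)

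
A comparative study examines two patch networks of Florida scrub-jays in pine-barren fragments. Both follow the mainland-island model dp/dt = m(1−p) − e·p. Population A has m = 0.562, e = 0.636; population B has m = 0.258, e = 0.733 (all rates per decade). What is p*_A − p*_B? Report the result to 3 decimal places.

A: p*_A = m/(m+e) = 0.562/1.1980 = 0.4691.
B: p*_B = 0.258/0.9910 = 0.2603.
p*_A − p*_B = 0.4691 − 0.2603 = 0.2088.

0.209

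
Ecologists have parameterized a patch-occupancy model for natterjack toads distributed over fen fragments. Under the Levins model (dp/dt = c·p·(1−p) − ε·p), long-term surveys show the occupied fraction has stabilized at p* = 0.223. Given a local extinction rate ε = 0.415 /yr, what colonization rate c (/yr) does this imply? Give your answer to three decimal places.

At equilibrium c(1−p*) = ε, so c = ε/(1−p*).
c = 0.415/(1 − 0.223) = 0.415/0.7770 = 0.5341.

0.534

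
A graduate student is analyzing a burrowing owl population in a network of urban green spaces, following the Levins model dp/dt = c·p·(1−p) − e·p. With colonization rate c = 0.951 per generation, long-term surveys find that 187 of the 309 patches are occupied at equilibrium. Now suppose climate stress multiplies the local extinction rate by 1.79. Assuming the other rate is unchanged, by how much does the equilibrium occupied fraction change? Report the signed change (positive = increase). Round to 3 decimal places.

Observed p* = 187/309 = 0.60518.
Balance c(1−p*) = e gives e = 0.951×(1 − 0.60518) = 0.37547.
New p* = 1 − e/c = 1 − 0.67209/0.95100 = 0.29328.
Δp* = 0.29328 − 0.60518 = -0.31190.

-0.312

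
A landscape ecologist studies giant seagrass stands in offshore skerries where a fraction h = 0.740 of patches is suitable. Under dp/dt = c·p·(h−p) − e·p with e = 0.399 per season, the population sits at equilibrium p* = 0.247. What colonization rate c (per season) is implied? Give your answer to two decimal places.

At equilibrium c(h−p*) = e, so c = e/(h−p*).
c = 0.399/(0.740 − 0.247) = 0.399/0.4930 = 0.8093.

0.81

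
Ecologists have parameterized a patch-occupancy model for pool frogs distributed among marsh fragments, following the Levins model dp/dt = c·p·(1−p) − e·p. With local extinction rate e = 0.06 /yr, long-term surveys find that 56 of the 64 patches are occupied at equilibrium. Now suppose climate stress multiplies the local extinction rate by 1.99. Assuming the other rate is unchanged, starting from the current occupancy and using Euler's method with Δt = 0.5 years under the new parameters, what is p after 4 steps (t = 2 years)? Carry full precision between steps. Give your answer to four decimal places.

0.8014

Observed p* = 56/64 = 0.87500.
Balance c(1−p*) = e gives c = e/(1 − 0.87500) = 0.06/0.12500 = 0.48000.
Starting from p₀ = 0.87500; update p ← p + (dp/dt)·Δt with the new parameters.
t = 0.5: p = 0.87500 + (-0.02599) = 0.84901
t = 1: p = 0.84901 + (-0.01992) = 0.82909
t = 1.5: p = 0.82909 + (-0.01549) = 0.81360
t = 2: p = 0.81360 + (-0.01218) = 0.80143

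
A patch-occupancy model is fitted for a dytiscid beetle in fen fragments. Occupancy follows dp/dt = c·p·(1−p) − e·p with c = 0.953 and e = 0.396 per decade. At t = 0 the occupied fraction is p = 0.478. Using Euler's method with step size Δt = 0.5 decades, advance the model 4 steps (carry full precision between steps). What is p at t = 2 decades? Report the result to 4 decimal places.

0.5495

Update rule: p ← p + [c·p·(1−p) − e·p]·Δt with Δt = 0.5.
p: 0.47800 → 0.50225  (Δp = +0.02425)
p: 0.50225 → 0.52193  (Δp = +0.01968)
p: 0.52193 → 0.53748  (Δp = +0.01555)
p: 0.53748 → 0.54952  (Δp = +0.01203)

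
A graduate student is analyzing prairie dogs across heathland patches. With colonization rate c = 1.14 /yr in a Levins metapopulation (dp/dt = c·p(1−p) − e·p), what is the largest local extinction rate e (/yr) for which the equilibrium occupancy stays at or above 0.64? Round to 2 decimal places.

1 − e/c ≥ 0.64 ⇒ e ≤ c(1 − 0.64) = 1.14 × 0.3600.
e_max = 0.4104.

0.41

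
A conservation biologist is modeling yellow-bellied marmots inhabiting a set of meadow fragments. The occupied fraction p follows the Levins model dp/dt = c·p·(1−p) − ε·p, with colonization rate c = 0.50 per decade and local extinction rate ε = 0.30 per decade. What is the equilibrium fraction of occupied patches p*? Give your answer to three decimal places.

Setting dp/dt = 0 and dividing through by p* gives c·(1−p*) = ε.
So p* = 1 − ε/c = 1 − 0.30/0.50 = 1 − 0.6000 = 0.4000.

0.400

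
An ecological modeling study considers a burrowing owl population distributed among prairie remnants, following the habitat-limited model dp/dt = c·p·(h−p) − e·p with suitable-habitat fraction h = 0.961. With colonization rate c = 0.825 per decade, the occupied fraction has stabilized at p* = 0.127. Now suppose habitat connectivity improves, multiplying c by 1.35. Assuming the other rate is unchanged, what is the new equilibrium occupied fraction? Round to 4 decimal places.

Balance c(h−p*) = e gives e = 0.825×(0.961 − 0.12700) = 0.68805.
New p* = 0.961 − e/c = 0.961 − 0.68805/1.11375 = 0.34322.

0.3432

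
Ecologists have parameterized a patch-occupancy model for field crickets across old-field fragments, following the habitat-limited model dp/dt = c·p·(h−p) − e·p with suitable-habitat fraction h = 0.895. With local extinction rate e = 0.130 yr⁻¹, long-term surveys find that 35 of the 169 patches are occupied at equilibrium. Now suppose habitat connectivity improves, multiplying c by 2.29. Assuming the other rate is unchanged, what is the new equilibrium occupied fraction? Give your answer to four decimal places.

0.5946

Observed p* = 35/169 = 0.20710.
Balance c(h−p*) = e gives c = e/(0.895 − 0.20710) = 0.130/0.68790 = 0.18898.
New p* = 0.895 − e/c = 0.895 − 0.13000/0.43276 = 0.59460.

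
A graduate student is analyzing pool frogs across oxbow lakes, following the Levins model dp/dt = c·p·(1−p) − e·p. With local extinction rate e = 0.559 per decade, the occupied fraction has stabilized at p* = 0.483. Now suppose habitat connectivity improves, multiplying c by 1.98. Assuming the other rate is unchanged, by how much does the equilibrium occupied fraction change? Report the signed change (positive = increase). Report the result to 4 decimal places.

0.2559

Balance c(1−p*) = e gives c = e/(1 − 0.48300) = 0.559/0.51700 = 1.08124.
New p* = 1 − e/c = 1 − 0.55900/2.14086 = 0.73889.
Δp* = 0.73889 − 0.48300 = +0.25589.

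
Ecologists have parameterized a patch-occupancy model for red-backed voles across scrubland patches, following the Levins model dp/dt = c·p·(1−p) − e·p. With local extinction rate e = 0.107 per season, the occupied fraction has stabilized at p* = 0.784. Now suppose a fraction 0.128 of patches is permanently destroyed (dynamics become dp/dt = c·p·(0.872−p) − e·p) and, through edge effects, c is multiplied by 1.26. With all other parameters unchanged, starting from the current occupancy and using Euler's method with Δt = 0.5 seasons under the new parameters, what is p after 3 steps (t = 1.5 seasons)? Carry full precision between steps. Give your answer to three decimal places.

0.737

Balance c(1−p*) = e gives c = e/(1 − 0.78400) = 0.107/0.21600 = 0.49537.
Starting from p₀ = 0.78400; update p ← p + (dp/dt)·Δt with the new parameters.
t = 0.5: p = 0.78400 + (-0.02041) = 0.76359
t = 1: p = 0.76359 + (-0.01502) = 0.74857
t = 1.5: p = 0.74857 + (-0.01121) = 0.73736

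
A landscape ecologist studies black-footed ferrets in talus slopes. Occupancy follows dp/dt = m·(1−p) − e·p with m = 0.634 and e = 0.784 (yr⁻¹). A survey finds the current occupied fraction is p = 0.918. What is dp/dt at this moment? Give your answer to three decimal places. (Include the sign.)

Colonization term: m·(1−p) = 0.634×0.0820 = 0.05199.
Extinction term: e·p = 0.71971.
dp/dt = 0.05199 − 0.71971 = -0.66772.

-0.668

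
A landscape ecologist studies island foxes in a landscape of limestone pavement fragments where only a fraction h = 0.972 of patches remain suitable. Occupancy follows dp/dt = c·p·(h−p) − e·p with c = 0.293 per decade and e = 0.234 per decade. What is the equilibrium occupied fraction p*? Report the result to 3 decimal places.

Setting dp/dt = 0 and dividing by p* gives c·(h−p*) = e.
So p* = h − e/c = 0.972 − 0.234/0.293 = 0.972 − 0.7986 = 0.1734.

0.173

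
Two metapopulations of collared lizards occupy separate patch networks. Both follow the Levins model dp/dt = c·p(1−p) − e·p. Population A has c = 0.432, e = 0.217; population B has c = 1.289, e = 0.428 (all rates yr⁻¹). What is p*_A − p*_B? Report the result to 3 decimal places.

A: p*_A = 1 − 0.217/0.432 = 0.4977.
B: p*_B = 1 − 0.428/1.289 = 0.6680.
p*_A − p*_B = 0.4977 − 0.6680 = -0.1703.

-0.170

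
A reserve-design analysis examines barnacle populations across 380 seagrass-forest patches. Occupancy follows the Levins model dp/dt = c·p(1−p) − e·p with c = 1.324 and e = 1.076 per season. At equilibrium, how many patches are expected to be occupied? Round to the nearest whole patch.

71

p* = 1 − e/c = 1 − 1.076/1.324 = 0.1873.
Expected occupied patches = N × p* = 380 × 0.1873 = 71.18 ≈ 71.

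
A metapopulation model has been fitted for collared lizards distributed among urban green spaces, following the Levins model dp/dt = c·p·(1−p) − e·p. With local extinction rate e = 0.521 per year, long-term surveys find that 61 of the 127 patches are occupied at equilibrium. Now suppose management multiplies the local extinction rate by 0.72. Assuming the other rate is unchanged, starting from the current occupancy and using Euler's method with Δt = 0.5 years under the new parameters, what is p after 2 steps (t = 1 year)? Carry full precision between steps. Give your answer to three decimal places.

Observed p* = 61/127 = 0.48031.
Balance c(1−p*) = e gives c = e/(1 − 0.48031) = 0.521/0.51969 = 1.00253.
Starting from p₀ = 0.48031; update p ← p + (dp/dt)·Δt with the new parameters.
  1  |  dp/dt·Δt = +0.035034  |  p_1 = 0.515349
  2  |  dp/dt·Δt = +0.028539  |  p_2 = 0.543888

0.544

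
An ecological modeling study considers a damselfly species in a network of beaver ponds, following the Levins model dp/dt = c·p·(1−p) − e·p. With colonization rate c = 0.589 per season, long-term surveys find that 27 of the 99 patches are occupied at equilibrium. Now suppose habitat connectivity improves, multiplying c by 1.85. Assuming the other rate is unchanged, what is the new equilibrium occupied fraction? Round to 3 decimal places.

0.607

Observed p* = 27/99 = 0.27273.
Balance c(1−p*) = e gives e = 0.589×(1 − 0.27273) = 0.42836.
New p* = 1 − e/c = 1 − 0.42836/1.08965 = 0.60688.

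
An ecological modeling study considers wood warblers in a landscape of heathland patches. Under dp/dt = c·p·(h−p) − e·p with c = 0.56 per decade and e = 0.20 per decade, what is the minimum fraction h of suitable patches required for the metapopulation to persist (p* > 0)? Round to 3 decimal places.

0.357

p* = h − e/c is positive only when h > e/c.
h_min = e/c = 0.20/0.56 = 0.3571.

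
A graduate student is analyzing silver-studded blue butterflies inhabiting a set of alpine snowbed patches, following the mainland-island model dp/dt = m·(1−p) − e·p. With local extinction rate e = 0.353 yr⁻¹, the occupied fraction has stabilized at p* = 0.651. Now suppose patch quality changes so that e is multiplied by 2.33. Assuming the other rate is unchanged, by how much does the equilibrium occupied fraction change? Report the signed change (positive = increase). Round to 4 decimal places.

-0.2064

Balance m(1−p*) = e·p* gives m = e·p*/(1−p*) = 0.353×0.65100/0.34900 = 0.65846.
New p* = m/(m+e) = 0.65846/(0.65846+0.82249) = 0.44462.
Δp* = 0.44462 − 0.65100 = -0.20638.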